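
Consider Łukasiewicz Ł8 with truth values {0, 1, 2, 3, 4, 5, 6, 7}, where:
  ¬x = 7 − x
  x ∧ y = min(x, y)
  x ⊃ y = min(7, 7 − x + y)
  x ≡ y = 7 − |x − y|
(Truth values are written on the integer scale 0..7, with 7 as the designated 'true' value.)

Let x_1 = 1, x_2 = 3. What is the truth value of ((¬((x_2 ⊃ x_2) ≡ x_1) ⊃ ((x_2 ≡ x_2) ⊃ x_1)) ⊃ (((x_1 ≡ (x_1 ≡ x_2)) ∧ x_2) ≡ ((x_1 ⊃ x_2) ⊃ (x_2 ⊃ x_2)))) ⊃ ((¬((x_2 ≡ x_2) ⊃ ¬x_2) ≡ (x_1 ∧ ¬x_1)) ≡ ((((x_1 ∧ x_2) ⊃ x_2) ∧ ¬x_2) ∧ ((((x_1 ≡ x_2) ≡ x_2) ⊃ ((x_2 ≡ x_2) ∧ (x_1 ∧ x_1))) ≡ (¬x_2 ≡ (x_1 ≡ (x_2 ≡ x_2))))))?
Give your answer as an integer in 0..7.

6

x_2 ⊃ x_2 = 3 ⊃ 3 = 7
(x_2 ⊃ x_2) ≡ x_1 = 7 ≡ 1 = 1
¬((x_2 ⊃ x_2) ≡ x_1) = ¬1 = 6
x_2 ≡ x_2 = 3 ≡ 3 = 7
(x_2 ≡ x_2) ⊃ x_1 = 7 ⊃ 1 = 1
¬((x_2 ⊃ x_2) ≡ x_1) ⊃ ((x_2 ≡ x_2) ⊃ x_1) = 6 ⊃ 1 = 2
x_1 ≡ x_2 = 1 ≡ 3 = 5
x_1 ≡ (x_1 ≡ x_2) = 1 ≡ 5 = 3
(x_1 ≡ (x_1 ≡ x_2)) ∧ x_2 = 3 ∧ 3 = 3
x_1 ⊃ x_2 = 1 ⊃ 3 = 7
x_2 ⊃ x_2 = 3 ⊃ 3 = 7
(x_1 ⊃ x_2) ⊃ (x_2 ⊃ x_2) = 7 ⊃ 7 = 7
((x_1 ≡ (x_1 ≡ x_2)) ∧ x_2) ≡ ((x_1 ⊃ x_2) ⊃ (x_2 ⊃ x_2)) = 3 ≡ 7 = 3
(¬((x_2 ⊃ x_2) ≡ x_1) ⊃ ((x_2 ≡ x_2) ⊃ x_1)) ⊃ (((x_1 ≡ (x_1 ≡ x_2)) ∧ x_2) ≡ ((x_1 ⊃ x_2) ⊃ (x_2 ⊃ x_2))) = 2 ⊃ 3 = 7
x_2 ≡ x_2 = 3 ≡ 3 = 7
¬x_2 = ¬3 = 4
(x_2 ≡ x_2) ⊃ ¬x_2 = 7 ⊃ 4 = 4
¬((x_2 ≡ x_2) ⊃ ¬x_2) = ¬4 = 3
¬x_1 = ¬1 = 6
x_1 ∧ ¬x_1 = 1 ∧ 6 = 1
¬((x_2 ≡ x_2) ⊃ ¬x_2) ≡ (x_1 ∧ ¬x_1) = 3 ≡ 1 = 5
x_1 ∧ x_2 = 1 ∧ 3 = 1
(x_1 ∧ x_2) ⊃ x_2 = 1 ⊃ 3 = 7
¬x_2 = ¬3 = 4
((x_1 ∧ x_2) ⊃ x_2) ∧ ¬x_2 = 7 ∧ 4 = 4
x_1 ≡ x_2 = 1 ≡ 3 = 5
(x_1 ≡ x_2) ≡ x_2 = 5 ≡ 3 = 5
x_2 ≡ x_2 = 3 ≡ 3 = 7
x_1 ∧ x_1 = 1 ∧ 1 = 1
(x_2 ≡ x_2) ∧ (x_1 ∧ x_1) = 7 ∧ 1 = 1
((x_1 ≡ x_2) ≡ x_2) ⊃ ((x_2 ≡ x_2) ∧ (x_1 ∧ x_1)) = 5 ⊃ 1 = 3
¬x_2 = ¬3 = 4
x_2 ≡ x_2 = 3 ≡ 3 = 7
x_1 ≡ (x_2 ≡ x_2) = 1 ≡ 7 = 1
¬x_2 ≡ (x_1 ≡ (x_2 ≡ x_2)) = 4 ≡ 1 = 4
(((x_1 ≡ x_2) ≡ x_2) ⊃ ((x_2 ≡ x_2) ∧ (x_1 ∧ x_1))) ≡ (¬x_2 ≡ (x_1 ≡ (x_2 ≡ x_2))) = 3 ≡ 4 = 6
(((x_1 ∧ x_2) ⊃ x_2) ∧ ¬x_2) ∧ ((((x_1 ≡ x_2) ≡ x_2) ⊃ ((x_2 ≡ x_2) ∧ (x_1 ∧ x_1))) ≡ (¬x_2 ≡ (x_1 ≡ (x_2 ≡ x_2)))) = 4 ∧ 6 = 4
(¬((x_2 ≡ x_2) ⊃ ¬x_2) ≡ (x_1 ∧ ¬x_1)) ≡ ((((x_1 ∧ x_2) ⊃ x_2) ∧ ¬x_2) ∧ ((((x_1 ≡ x_2) ≡ x_2) ⊃ ((x_2 ≡ x_2) ∧ (x_1 ∧ x_1))) ≡ (¬x_2 ≡ (x_1 ≡ (x_2 ≡ x_2))))) = 5 ≡ 4 = 6
((¬((x_2 ⊃ x_2) ≡ x_1) ⊃ ((x_2 ≡ x_2) ⊃ x_1)) ⊃ (((x_1 ≡ (x_1 ≡ x_2)) ∧ x_2) ≡ ((x_1 ⊃ x_2) ⊃ (x_2 ⊃ x_2)))) ⊃ ((¬((x_2 ≡ x_2) ⊃ ¬x_2) ≡ (x_1 ∧ ¬x_1)) ≡ ((((x_1 ∧ x_2) ⊃ x_2) ∧ ¬x_2) ∧ ((((x_1 ≡ x_2) ≡ x_2) ⊃ ((x_2 ≡ x_2) ∧ (x_1 ∧ x_1))) ≡ (¬x_2 ≡ (x_1 ≡ (x_2 ≡ x_2)))))) = 7 ⊃ 6 = 6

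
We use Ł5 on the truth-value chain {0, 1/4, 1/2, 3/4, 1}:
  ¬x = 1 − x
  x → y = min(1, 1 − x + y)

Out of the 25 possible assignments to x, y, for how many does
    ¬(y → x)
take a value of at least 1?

1

value 1: 1 assignment (counts)
value 3/4: 2 assignments
value 1/2: 3 assignments
value 1/4: 4 assignments
value 0: 15 assignments
So 1 of the 25 assignments meets the threshold.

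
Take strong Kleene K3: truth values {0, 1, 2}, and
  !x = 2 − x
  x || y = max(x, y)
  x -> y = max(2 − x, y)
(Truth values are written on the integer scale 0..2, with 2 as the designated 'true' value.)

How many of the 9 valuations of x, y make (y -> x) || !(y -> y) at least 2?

x = 0, y = 0 ↦ 2  ≥
x = 0, y = 1 ↦ 1  <
x = 0, y = 2 ↦ 0  <
x = 1, y = 0 ↦ 2  ≥
x = 1, y = 1 ↦ 1  <
x = 1, y = 2 ↦ 1  <
x = 2, y = 0 ↦ 2  ≥
x = 2, y = 1 ↦ 2  ≥
x = 2, y = 2 ↦ 2  ≥
So 5 of the 9 assignments meet the threshold.

5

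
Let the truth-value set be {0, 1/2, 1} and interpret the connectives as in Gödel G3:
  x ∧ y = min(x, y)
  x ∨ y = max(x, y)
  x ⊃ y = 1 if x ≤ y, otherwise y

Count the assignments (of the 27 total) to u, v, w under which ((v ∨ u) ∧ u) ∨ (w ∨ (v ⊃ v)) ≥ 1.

value 1: 27 assignments (counts)
So 27 of the 27 assignments meet the threshold.

27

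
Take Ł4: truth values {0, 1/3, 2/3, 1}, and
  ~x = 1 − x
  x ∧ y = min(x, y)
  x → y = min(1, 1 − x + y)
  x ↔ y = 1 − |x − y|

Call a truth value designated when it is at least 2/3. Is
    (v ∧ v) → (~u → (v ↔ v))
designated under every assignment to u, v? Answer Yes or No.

Yes

u = 0, v = 0 ↦ 1
u = 0, v = 1/3 ↦ 1
u = 0, v = 2/3 ↦ 1
u = 0, v = 1 ↦ 1
u = 1/3, v = 0 ↦ 1
u = 1/3, v = 1/3 ↦ 1
u = 1/3, v = 2/3 ↦ 1
u = 1/3, v = 1 ↦ 1
u = 2/3, v = 0 ↦ 1
u = 2/3, v = 1/3 ↦ 1
u = 2/3, v = 2/3 ↦ 1
u = 2/3, v = 1 ↦ 1
u = 1, v = 0 ↦ 1
u = 1, v = 1/3 ↦ 1
u = 1, v = 2/3 ↦ 1
u = 1, v = 1 ↦ 1
Every assignment gives a value ≥ 2/3.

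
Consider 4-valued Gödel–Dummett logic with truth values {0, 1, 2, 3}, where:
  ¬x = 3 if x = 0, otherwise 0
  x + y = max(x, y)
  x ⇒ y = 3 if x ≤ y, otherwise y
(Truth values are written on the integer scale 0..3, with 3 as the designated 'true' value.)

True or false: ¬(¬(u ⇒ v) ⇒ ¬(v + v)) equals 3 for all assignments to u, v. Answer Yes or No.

No

Counterexample: take u = 0, v = 0.
u ⇒ v = 0 ⇒ 0 = 3
¬(u ⇒ v) = ¬3 = 0
v + v = 0 + 0 = 0
¬(v + v) = ¬0 = 3
¬(u ⇒ v) ⇒ ¬(v + v) = 0 ⇒ 3 = 3
¬(¬(u ⇒ v) ⇒ ¬(v + v)) = ¬3 = 0
This gives 0 ≠ 3.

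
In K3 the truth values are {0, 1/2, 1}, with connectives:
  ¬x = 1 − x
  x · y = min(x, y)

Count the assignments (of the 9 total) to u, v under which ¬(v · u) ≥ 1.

5

u = 0, v = 0 ↦ 1  ≥
u = 0, v = 1/2 ↦ 1  ≥
u = 0, v = 1 ↦ 1  ≥
u = 1/2, v = 0 ↦ 1  ≥
u = 1/2, v = 1/2 ↦ 1/2  <
u = 1/2, v = 1 ↦ 1/2  <
u = 1, v = 0 ↦ 1  ≥
u = 1, v = 1/2 ↦ 1/2  <
u = 1, v = 1 ↦ 0  <
So 5 of the 9 assignments meet the threshold.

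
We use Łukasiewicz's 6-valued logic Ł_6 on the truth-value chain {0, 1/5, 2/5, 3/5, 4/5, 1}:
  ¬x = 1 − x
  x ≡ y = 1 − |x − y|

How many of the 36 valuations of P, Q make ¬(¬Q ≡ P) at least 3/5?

12

value 1: 2 assignments (counts)
value 4/5: 4 assignments (counts)
value 3/5: 6 assignments (counts)
value 2/5: 8 assignments
value 1/5: 10 assignments
value 0: 6 assignments
So 12 of the 36 assignments meet the threshold.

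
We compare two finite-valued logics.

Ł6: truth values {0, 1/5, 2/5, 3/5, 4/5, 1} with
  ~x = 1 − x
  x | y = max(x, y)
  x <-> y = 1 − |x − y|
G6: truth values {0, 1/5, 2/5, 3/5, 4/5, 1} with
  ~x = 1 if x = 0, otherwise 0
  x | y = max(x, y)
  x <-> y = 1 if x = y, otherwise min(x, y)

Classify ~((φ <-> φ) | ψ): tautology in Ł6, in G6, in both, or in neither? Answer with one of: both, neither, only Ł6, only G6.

neither

In Ł6: at φ = 0, ψ = 0 the value is 0 — not a tautology.
In G6: at φ = 0, ψ = 0 the value is 0 — not a tautology.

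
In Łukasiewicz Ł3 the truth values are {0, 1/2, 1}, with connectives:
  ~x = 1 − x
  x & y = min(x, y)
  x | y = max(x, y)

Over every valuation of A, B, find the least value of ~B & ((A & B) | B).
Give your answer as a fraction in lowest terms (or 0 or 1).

Take A = 0, B = 0:
~B = ~0 = 1
A & B = 0 & 0 = 0
(A & B) | B = 0 | 0 = 0
~B & ((A & B) | B) = 1 & 0 = 0
No assignment yields a value below 0, so this is the minimum.

0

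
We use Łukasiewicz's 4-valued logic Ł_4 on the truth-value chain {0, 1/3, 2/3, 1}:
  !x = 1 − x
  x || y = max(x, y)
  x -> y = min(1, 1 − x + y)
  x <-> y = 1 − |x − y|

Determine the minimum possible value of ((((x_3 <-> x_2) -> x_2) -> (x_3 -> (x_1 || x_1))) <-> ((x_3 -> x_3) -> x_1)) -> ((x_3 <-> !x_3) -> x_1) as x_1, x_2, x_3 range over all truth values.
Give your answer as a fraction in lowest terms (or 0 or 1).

Take x_1 = 0, x_2 = 1, x_3 = 2/3:
x_3 <-> x_2 = 2/3 <-> 1 = 2/3
(x_3 <-> x_2) -> x_2 = 2/3 -> 1 = 1
x_1 || x_1 = 0 || 0 = 0
x_3 -> (x_1 || x_1) = 2/3 -> 0 = 1/3
((x_3 <-> x_2) -> x_2) -> (x_3 -> (x_1 || x_1)) = 1 -> 1/3 = 1/3
x_3 -> x_3 = 2/3 -> 2/3 = 1
(x_3 -> x_3) -> x_1 = 1 -> 0 = 0
(((x_3 <-> x_2) -> x_2) -> (x_3 -> (x_1 || x_1))) <-> ((x_3 -> x_3) -> x_1) = 1/3 <-> 0 = 2/3
!x_3 = !2/3 = 1/3
x_3 <-> !x_3 = 2/3 <-> 1/3 = 2/3
(x_3 <-> !x_3) -> x_1 = 2/3 -> 0 = 1/3
((((x_3 <-> x_2) -> x_2) -> (x_3 -> (x_1 || x_1))) <-> ((x_3 -> x_3) -> x_1)) -> ((x_3 <-> !x_3) -> x_1) = 2/3 -> 1/3 = 2/3
No assignment yields a value below 2/3, so this is the minimum.

2/3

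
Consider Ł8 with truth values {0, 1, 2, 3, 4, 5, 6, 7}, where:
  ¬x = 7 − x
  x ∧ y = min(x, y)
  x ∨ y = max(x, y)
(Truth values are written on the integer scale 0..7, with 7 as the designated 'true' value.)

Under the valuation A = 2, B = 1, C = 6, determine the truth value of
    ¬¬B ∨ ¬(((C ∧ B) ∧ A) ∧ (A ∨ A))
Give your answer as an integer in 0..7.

¬B = ¬1 = 6
¬¬B = ¬6 = 1
C ∧ B = 6 ∧ 1 = 1
(C ∧ B) ∧ A = 1 ∧ 2 = 1
A ∨ A = 2 ∨ 2 = 2
((C ∧ B) ∧ A) ∧ (A ∨ A) = 1 ∧ 2 = 1
¬(((C ∧ B) ∧ A) ∧ (A ∨ A)) = ¬1 = 6
¬¬B ∨ ¬(((C ∧ B) ∧ A) ∧ (A ∨ A)) = 1 ∨ 6 = 6

6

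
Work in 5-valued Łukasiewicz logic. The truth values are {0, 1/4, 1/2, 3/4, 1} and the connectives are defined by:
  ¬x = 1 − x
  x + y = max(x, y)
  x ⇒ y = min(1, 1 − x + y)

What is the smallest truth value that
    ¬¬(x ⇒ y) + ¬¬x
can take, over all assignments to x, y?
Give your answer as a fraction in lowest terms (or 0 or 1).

1/2

Take x = 1/2, y = 0:
x ⇒ y = 1/2 ⇒ 0 = 1/2
¬(x ⇒ y) = ¬1/2 = 1/2
¬¬(x ⇒ y) = ¬1/2 = 1/2
¬x = ¬1/2 = 1/2
¬¬x = ¬1/2 = 1/2
¬¬(x ⇒ y) + ¬¬x = 1/2 + 1/2 = 1/2
No assignment yields a value below 1/2, so this is the minimum.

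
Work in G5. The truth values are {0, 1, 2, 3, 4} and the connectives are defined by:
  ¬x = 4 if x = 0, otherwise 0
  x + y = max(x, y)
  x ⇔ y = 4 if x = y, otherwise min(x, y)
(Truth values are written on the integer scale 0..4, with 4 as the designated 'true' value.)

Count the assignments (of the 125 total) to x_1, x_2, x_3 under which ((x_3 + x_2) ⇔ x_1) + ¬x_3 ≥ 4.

45

value 4: 45 assignments (counts)
value 3: 14 assignments
value 2: 22 assignments
value 1: 24 assignments
value 0: 20 assignments
So 45 of the 125 assignments meet the threshold.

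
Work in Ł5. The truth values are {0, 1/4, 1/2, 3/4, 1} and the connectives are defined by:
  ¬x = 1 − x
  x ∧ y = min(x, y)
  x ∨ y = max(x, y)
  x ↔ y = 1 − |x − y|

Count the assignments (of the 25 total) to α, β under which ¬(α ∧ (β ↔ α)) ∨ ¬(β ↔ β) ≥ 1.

value 1: 6 assignments (counts)
value 3/4: 7 assignments
value 1/2: 7 assignments
value 1/4: 4 assignments
value 0: 1 assignment
So 6 of the 25 assignments meet the threshold.

6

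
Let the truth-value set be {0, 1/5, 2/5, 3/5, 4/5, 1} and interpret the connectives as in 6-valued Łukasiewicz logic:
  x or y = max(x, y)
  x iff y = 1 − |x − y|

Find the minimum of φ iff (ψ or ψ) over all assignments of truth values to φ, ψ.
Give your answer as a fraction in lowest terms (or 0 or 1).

Take φ = 0, ψ = 1:
ψ or ψ = 1 or 1 = 1
φ iff (ψ or ψ) = 0 iff 1 = 0
No assignment yields a value below 0, so this is the minimum.

0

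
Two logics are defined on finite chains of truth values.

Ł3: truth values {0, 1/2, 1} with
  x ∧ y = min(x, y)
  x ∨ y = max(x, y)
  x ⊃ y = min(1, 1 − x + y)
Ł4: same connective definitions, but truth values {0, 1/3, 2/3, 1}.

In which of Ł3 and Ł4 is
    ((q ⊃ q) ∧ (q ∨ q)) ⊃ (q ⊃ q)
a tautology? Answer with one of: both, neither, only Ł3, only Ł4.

In Ł3: every assignment gives 1 — tautology.
In Ł4: every assignment gives 1 — tautology.

both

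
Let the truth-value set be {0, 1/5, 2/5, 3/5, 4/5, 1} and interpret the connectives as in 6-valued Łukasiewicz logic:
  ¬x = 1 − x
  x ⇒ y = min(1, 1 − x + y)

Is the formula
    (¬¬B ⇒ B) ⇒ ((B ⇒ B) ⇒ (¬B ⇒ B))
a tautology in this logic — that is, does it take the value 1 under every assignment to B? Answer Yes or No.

Counterexample: take B = 0.
¬B = ¬0 = 1
¬¬B = ¬1 = 0
¬¬B ⇒ B = 0 ⇒ 0 = 1
B ⇒ B = 0 ⇒ 0 = 1
¬B = ¬0 = 1
¬B ⇒ B = 1 ⇒ 0 = 0
(B ⇒ B) ⇒ (¬B ⇒ B) = 1 ⇒ 0 = 0
(¬¬B ⇒ B) ⇒ ((B ⇒ B) ⇒ (¬B ⇒ B)) = 1 ⇒ 0 = 0
This gives 0 ≠ 1.

No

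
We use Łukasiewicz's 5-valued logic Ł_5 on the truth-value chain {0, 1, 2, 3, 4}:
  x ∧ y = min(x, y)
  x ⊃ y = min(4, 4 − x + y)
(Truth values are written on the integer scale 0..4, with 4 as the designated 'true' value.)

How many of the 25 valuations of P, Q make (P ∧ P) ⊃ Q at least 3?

value 4: 15 assignments (counts)
value 3: 4 assignments (counts)
value 2: 3 assignments
value 1: 2 assignments
value 0: 1 assignment
So 19 of the 25 assignments meet the threshold.

19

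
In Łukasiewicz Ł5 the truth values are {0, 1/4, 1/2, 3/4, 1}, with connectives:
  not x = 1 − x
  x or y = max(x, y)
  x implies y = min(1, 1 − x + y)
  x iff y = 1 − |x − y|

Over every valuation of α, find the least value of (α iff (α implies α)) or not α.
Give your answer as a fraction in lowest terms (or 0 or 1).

1/2

Take α = 1/2:
α implies α = 1/2 implies 1/2 = 1
α iff (α implies α) = 1/2 iff 1 = 1/2
not α = not 1/2 = 1/2
(α iff (α implies α)) or not α = 1/2 or 1/2 = 1/2
No assignment yields a value below 1/2, so this is the minimum.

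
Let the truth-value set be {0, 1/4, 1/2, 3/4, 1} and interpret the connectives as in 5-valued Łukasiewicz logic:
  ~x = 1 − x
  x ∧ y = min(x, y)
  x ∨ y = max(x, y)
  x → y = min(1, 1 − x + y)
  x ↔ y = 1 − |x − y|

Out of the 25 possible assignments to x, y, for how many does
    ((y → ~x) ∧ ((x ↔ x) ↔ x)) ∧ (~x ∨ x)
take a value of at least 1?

1

value 1: 1 assignment (counts)
value 3/4: 4 assignments
value 1/2: 7 assignments
value 1/4: 7 assignments
value 0: 6 assignments
So 1 of the 25 assignments meets the threshold.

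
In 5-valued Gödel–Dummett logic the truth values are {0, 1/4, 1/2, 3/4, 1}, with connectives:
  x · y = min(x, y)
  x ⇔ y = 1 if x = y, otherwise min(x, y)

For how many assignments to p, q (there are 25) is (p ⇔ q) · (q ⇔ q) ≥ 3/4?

7

value 1: 5 assignments (counts)
value 3/4: 2 assignments (counts)
value 1/2: 4 assignments
value 1/4: 6 assignments
value 0: 8 assignments
So 7 of the 25 assignments meet the threshold.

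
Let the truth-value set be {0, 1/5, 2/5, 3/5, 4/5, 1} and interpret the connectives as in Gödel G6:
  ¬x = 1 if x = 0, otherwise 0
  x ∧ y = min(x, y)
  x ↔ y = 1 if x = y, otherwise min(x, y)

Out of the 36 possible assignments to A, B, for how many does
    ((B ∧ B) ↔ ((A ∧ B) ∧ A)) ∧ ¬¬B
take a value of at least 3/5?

18

value 1: 15 assignments (counts)
value 4/5: 1 assignment (counts)
value 3/5: 2 assignments (counts)
value 2/5: 3 assignments
value 1/5: 4 assignments
value 0: 11 assignments
So 18 of the 36 assignments meet the threshold.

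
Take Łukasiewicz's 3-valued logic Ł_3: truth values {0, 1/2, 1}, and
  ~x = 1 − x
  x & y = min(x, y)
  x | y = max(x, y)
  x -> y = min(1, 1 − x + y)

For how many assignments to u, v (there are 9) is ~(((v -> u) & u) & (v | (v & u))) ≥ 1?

u = 0, v = 0 ↦ 1  ≥
u = 0, v = 1/2 ↦ 1  ≥
u = 0, v = 1 ↦ 1  ≥
u = 1/2, v = 0 ↦ 1  ≥
u = 1/2, v = 1/2 ↦ 1/2  <
u = 1/2, v = 1 ↦ 1/2  <
u = 1, v = 0 ↦ 1  ≥
u = 1, v = 1/2 ↦ 1/2  <
u = 1, v = 1 ↦ 0  <
So 5 of the 9 assignments meet the threshold.

5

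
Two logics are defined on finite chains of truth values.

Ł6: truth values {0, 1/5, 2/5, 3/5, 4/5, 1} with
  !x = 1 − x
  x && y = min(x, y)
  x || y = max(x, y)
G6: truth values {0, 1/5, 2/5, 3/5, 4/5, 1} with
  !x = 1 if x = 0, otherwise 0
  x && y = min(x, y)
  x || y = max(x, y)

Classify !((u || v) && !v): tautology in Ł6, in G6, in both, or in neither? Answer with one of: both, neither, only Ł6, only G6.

neither

In Ł6: at u = 0, v = 1/5 the value is 4/5 — not a tautology.
In G6: at u = 1/5, v = 0 the value is 0 — not a tautology.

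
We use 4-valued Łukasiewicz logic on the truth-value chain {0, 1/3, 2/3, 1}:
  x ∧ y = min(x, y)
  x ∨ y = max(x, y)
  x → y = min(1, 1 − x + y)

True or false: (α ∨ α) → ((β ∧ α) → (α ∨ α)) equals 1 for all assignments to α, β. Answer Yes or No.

Yes

α = 0, β = 0 ↦ 1
α = 0, β = 1/3 ↦ 1
α = 0, β = 2/3 ↦ 1
α = 0, β = 1 ↦ 1
α = 1/3, β = 0 ↦ 1
α = 1/3, β = 1/3 ↦ 1
α = 1/3, β = 2/3 ↦ 1
α = 1/3, β = 1 ↦ 1
α = 2/3, β = 0 ↦ 1
α = 2/3, β = 1/3 ↦ 1
α = 2/3, β = 2/3 ↦ 1
α = 2/3, β = 1 ↦ 1
α = 1, β = 0 ↦ 1
α = 1, β = 1/3 ↦ 1
α = 1, β = 2/3 ↦ 1
α = 1, β = 1 ↦ 1
Every assignment gives a value ≥ 1.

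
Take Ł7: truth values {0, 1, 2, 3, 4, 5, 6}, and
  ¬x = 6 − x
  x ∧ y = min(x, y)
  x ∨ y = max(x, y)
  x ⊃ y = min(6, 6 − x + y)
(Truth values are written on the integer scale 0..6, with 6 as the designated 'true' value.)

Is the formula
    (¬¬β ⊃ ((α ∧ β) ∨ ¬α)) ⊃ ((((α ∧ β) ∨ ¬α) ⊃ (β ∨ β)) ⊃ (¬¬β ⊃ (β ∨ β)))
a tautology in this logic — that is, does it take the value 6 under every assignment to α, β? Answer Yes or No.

At α = 5, β = 0, for instance:
¬β = ¬0 = 6
¬¬β = ¬6 = 0
α ∧ β = 5 ∧ 0 = 0
¬α = ¬5 = 1
(α ∧ β) ∨ ¬α = 0 ∨ 1 = 1
¬¬β ⊃ ((α ∧ β) ∨ ¬α) = 0 ⊃ 1 = 6
β ∨ β = 0 ∨ 0 = 0
((α ∧ β) ∨ ¬α) ⊃ (β ∨ β) = 1 ⊃ 0 = 5
¬¬β ⊃ (β ∨ β) = 0 ⊃ 0 = 6
(((α ∧ β) ∨ ¬α) ⊃ (β ∨ β)) ⊃ (¬¬β ⊃ (β ∨ β)) = 5 ⊃ 6 = 6
(¬¬β ⊃ ((α ∧ β) ∨ ¬α)) ⊃ ((((α ∧ β) ∨ ¬α) ⊃ (β ∨ β)) ⊃ (¬¬β ⊃ (β ∨ β))) = 6 ⊃ 6 = 6
and checking the remaining 48 assignments likewise gives ≥ 6 in every case.

Yes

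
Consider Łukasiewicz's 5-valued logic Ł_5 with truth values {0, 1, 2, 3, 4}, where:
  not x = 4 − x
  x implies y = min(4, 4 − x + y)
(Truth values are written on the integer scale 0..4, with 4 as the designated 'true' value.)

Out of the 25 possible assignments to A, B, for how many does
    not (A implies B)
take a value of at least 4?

1

value 4: 1 assignment (counts)
value 3: 2 assignments
value 2: 3 assignments
value 1: 4 assignments
value 0: 15 assignments
So 1 of the 25 assignments meets the threshold.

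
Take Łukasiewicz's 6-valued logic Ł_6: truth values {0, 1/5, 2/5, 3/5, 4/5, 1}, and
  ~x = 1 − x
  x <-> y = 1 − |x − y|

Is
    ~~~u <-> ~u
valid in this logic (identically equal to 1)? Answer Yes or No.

u = 0 ↦ 1
u = 1/5 ↦ 1
u = 2/5 ↦ 1
u = 3/5 ↦ 1
u = 4/5 ↦ 1
u = 1 ↦ 1
Every assignment gives a value ≥ 1.

Yes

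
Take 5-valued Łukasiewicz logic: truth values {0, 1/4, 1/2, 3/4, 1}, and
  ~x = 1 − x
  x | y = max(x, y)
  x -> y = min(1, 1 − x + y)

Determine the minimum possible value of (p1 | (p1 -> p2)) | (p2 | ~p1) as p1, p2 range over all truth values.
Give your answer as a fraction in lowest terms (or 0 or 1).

1/2

Take p1 = 1/2, p2 = 0:
p1 -> p2 = 1/2 -> 0 = 1/2
p1 | (p1 -> p2) = 1/2 | 1/2 = 1/2
~p1 = ~1/2 = 1/2
p2 | ~p1 = 0 | 1/2 = 1/2
(p1 | (p1 -> p2)) | (p2 | ~p1) = 1/2 | 1/2 = 1/2
No assignment yields a value below 1/2, so this is the minimum.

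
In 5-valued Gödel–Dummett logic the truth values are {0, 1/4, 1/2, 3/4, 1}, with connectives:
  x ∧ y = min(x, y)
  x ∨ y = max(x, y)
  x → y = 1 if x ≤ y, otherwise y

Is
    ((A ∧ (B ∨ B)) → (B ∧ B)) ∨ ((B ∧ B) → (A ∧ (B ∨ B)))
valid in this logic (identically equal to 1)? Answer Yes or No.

At A = 1/4, B = 1/4, for instance:
B ∨ B = 1/4 ∨ 1/4 = 1/4
A ∧ (B ∨ B) = 1/4 ∧ 1/4 = 1/4
B ∧ B = 1/4 ∧ 1/4 = 1/4
(A ∧ (B ∨ B)) → (B ∧ B) = 1/4 → 1/4 = 1
(B ∧ B) → (A ∧ (B ∨ B)) = 1/4 → 1/4 = 1
((A ∧ (B ∨ B)) → (B ∧ B)) ∨ ((B ∧ B) → (A ∧ (B ∨ B))) = 1 ∨ 1 = 1
and checking the remaining 24 assignments likewise gives ≥ 1 in every case.

Yes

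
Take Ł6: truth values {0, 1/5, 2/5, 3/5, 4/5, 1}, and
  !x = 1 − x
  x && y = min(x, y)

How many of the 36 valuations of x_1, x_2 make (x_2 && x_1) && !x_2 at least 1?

0

value 2/5: 8 assignments
value 1/5: 12 assignments
value 0: 16 assignments
So 0 of the 36 assignments meet the threshold.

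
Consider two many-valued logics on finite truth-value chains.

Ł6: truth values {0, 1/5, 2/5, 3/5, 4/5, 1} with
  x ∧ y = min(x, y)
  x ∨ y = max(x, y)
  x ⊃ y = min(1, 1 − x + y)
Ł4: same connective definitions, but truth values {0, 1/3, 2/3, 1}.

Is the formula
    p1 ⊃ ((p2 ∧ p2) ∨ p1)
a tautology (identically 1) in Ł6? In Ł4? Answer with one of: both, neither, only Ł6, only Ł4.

both

In Ł6: every assignment gives 1 — tautology.
In Ł4: every assignment gives 1 — tautology.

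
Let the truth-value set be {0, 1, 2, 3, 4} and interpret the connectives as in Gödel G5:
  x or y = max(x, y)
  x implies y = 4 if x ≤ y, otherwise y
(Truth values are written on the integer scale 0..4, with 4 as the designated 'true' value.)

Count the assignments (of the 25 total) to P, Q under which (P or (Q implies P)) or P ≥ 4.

value 4: 15 assignments (counts)
value 3: 1 assignment
value 2: 2 assignments
value 1: 3 assignments
value 0: 4 assignments
So 15 of the 25 assignments meet the threshold.

15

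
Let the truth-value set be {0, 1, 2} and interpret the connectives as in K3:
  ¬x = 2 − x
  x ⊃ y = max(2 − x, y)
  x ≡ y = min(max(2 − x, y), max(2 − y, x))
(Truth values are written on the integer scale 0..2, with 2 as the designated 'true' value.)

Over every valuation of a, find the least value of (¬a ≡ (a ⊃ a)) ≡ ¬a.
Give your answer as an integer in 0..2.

1

Take a = 1:
¬a = ¬1 = 1
a ⊃ a = 1 ⊃ 1 = 1
¬a ≡ (a ⊃ a) = 1 ≡ 1 = 1
¬a = ¬1 = 1
(¬a ≡ (a ⊃ a)) ≡ ¬a = 1 ≡ 1 = 1
No assignment yields a value below 1, so this is the minimum.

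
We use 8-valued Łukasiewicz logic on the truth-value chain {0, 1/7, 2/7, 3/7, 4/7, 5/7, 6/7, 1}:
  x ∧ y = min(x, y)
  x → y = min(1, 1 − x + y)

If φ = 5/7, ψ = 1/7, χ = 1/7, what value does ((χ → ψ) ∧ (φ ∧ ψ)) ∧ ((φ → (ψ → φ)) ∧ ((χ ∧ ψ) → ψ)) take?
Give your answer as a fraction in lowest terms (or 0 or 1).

1/7

χ → ψ = 1/7 → 1/7 = 1
φ ∧ ψ = 5/7 ∧ 1/7 = 1/7
(χ → ψ) ∧ (φ ∧ ψ) = 1 ∧ 1/7 = 1/7
ψ → φ = 1/7 → 5/7 = 1
φ → (ψ → φ) = 5/7 → 1 = 1
χ ∧ ψ = 1/7 ∧ 1/7 = 1/7
(χ ∧ ψ) → ψ = 1/7 → 1/7 = 1
(φ → (ψ → φ)) ∧ ((χ ∧ ψ) → ψ) = 1 ∧ 1 = 1
((χ → ψ) ∧ (φ ∧ ψ)) ∧ ((φ → (ψ → φ)) ∧ ((χ ∧ ψ) → ψ)) = 1/7 ∧ 1 = 1/7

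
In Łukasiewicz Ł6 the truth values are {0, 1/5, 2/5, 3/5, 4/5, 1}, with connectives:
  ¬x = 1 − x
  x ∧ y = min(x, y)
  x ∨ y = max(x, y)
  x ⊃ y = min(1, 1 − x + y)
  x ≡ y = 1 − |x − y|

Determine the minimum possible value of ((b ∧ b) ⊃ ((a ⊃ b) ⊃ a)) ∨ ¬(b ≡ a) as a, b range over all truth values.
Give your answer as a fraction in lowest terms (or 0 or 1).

Take a = 0, b = 2/5:
b ∧ b = 2/5 ∧ 2/5 = 2/5
a ⊃ b = 0 ⊃ 2/5 = 1
(a ⊃ b) ⊃ a = 1 ⊃ 0 = 0
(b ∧ b) ⊃ ((a ⊃ b) ⊃ a) = 2/5 ⊃ 0 = 3/5
b ≡ a = 2/5 ≡ 0 = 3/5
¬(b ≡ a) = ¬3/5 = 2/5
((b ∧ b) ⊃ ((a ⊃ b) ⊃ a)) ∨ ¬(b ≡ a) = 3/5 ∨ 2/5 = 3/5
No assignment yields a value below 3/5, so this is the minimum.

3/5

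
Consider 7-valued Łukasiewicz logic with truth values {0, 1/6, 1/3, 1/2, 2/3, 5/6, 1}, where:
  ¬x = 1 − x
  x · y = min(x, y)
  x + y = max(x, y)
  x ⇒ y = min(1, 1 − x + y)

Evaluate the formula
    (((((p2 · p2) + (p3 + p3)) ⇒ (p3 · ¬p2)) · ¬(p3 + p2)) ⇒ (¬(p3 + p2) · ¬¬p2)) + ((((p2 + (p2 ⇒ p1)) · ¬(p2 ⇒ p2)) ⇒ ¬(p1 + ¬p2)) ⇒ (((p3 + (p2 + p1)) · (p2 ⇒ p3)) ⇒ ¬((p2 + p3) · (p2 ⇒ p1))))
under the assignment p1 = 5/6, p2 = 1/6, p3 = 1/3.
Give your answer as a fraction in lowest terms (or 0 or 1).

5/6

p2 · p2 = 1/6 · 1/6 = 1/6
p3 + p3 = 1/3 + 1/3 = 1/3
(p2 · p2) + (p3 + p3) = 1/6 + 1/3 = 1/3
¬p2 = ¬1/6 = 5/6
p3 · ¬p2 = 1/3 · 5/6 = 1/3
((p2 · p2) + (p3 + p3)) ⇒ (p3 · ¬p2) = 1/3 ⇒ 1/3 = 1
p3 + p2 = 1/3 + 1/6 = 1/3
¬(p3 + p2) = ¬1/3 = 2/3
(((p2 · p2) + (p3 + p3)) ⇒ (p3 · ¬p2)) · ¬(p3 + p2) = 1 · 2/3 = 2/3
p3 + p2 = 1/3 + 1/6 = 1/3
¬(p3 + p2) = ¬1/3 = 2/3
¬p2 = ¬1/6 = 5/6
¬¬p2 = ¬5/6 = 1/6
¬(p3 + p2) · ¬¬p2 = 2/3 · 1/6 = 1/6
((((p2 · p2) + (p3 + p3)) ⇒ (p3 · ¬p2)) · ¬(p3 + p2)) ⇒ (¬(p3 + p2) · ¬¬p2) = 2/3 ⇒ 1/6 = 1/2
p2 ⇒ p1 = 1/6 ⇒ 5/6 = 1
p2 + (p2 ⇒ p1) = 1/6 + 1 = 1
p2 ⇒ p2 = 1/6 ⇒ 1/6 = 1
¬(p2 ⇒ p2) = ¬1 = 0
(p2 + (p2 ⇒ p1)) · ¬(p2 ⇒ p2) = 1 · 0 = 0
¬p2 = ¬1/6 = 5/6
p1 + ¬p2 = 5/6 + 5/6 = 5/6
¬(p1 + ¬p2) = ¬5/6 = 1/6
((p2 + (p2 ⇒ p1)) · ¬(p2 ⇒ p2)) ⇒ ¬(p1 + ¬p2) = 0 ⇒ 1/6 = 1
p2 + p1 = 1/6 + 5/6 = 5/6
p3 + (p2 + p1) = 1/3 + 5/6 = 5/6
p2 ⇒ p3 = 1/6 ⇒ 1/3 = 1
(p3 + (p2 + p1)) · (p2 ⇒ p3) = 5/6 · 1 = 5/6
p2 + p3 = 1/6 + 1/3 = 1/3
p2 ⇒ p1 = 1/6 ⇒ 5/6 = 1
(p2 + p3) · (p2 ⇒ p1) = 1/3 · 1 = 1/3
¬((p2 + p3) · (p2 ⇒ p1)) = ¬1/3 = 2/3
((p3 + (p2 + p1)) · (p2 ⇒ p3)) ⇒ ¬((p2 + p3) · (p2 ⇒ p1)) = 5/6 ⇒ 2/3 = 5/6
(((p2 + (p2 ⇒ p1)) · ¬(p2 ⇒ p2)) ⇒ ¬(p1 + ¬p2)) ⇒ (((p3 + (p2 + p1)) · (p2 ⇒ p3)) ⇒ ¬((p2 + p3) · (p2 ⇒ p1))) = 1 ⇒ 5/6 = 5/6
(((((p2 · p2) + (p3 + p3)) ⇒ (p3 · ¬p2)) · ¬(p3 + p2)) ⇒ (¬(p3 + p2) · ¬¬p2)) + ((((p2 + (p2 ⇒ p1)) · ¬(p2 ⇒ p2)) ⇒ ¬(p1 + ¬p2)) ⇒ (((p3 + (p2 + p1)) · (p2 ⇒ p3)) ⇒ ¬((p2 + p3) · (p2 ⇒ p1)))) = 1/2 + 5/6 = 5/6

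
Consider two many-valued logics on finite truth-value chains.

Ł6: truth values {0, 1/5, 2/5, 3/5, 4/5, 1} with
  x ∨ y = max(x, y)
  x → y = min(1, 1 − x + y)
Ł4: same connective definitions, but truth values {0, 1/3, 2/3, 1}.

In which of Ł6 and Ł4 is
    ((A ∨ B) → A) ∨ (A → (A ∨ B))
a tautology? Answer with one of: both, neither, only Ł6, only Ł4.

In Ł6: every assignment gives 1 — tautology.
In Ł4: every assignment gives 1 — tautology.

both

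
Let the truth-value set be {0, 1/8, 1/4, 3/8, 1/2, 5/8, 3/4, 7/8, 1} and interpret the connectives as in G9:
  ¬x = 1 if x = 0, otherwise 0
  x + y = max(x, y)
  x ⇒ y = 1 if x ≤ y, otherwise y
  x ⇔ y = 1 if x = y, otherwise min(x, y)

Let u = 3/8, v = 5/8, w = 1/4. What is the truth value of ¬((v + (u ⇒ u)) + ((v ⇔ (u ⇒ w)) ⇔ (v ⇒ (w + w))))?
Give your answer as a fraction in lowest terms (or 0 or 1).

0

u ⇒ u = 3/8 ⇒ 3/8 = 1
v + (u ⇒ u) = 5/8 + 1 = 1
u ⇒ w = 3/8 ⇒ 1/4 = 1/4
v ⇔ (u ⇒ w) = 5/8 ⇔ 1/4 = 1/4
w + w = 1/4 + 1/4 = 1/4
v ⇒ (w + w) = 5/8 ⇒ 1/4 = 1/4
(v ⇔ (u ⇒ w)) ⇔ (v ⇒ (w + w)) = 1/4 ⇔ 1/4 = 1
(v + (u ⇒ u)) + ((v ⇔ (u ⇒ w)) ⇔ (v ⇒ (w + w))) = 1 + 1 = 1
¬((v + (u ⇒ u)) + ((v ⇔ (u ⇒ w)) ⇔ (v ⇒ (w + w)))) = ¬1 = 0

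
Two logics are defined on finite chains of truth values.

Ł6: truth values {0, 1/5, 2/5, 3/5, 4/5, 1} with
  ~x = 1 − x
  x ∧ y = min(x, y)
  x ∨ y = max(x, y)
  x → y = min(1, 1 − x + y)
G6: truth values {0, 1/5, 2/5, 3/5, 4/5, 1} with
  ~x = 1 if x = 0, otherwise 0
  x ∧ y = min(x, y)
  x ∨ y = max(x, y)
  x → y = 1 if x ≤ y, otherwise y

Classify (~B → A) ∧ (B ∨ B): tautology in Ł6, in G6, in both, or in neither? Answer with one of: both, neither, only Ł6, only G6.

neither

In Ł6: at A = 0, B = 0 the value is 0 — not a tautology.
In G6: at A = 0, B = 0 the value is 0 — not a tautology.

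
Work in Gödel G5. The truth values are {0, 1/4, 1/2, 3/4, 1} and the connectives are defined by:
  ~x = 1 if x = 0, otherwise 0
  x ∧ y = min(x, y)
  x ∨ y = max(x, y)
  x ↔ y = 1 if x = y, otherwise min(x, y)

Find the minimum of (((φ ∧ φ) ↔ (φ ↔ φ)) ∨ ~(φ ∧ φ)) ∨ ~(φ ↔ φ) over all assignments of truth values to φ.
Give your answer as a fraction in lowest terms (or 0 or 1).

1/4

Take φ = 1/4:
φ ∧ φ = 1/4 ∧ 1/4 = 1/4
φ ↔ φ = 1/4 ↔ 1/4 = 1
(φ ∧ φ) ↔ (φ ↔ φ) = 1/4 ↔ 1 = 1/4
φ ∧ φ = 1/4 ∧ 1/4 = 1/4
~(φ ∧ φ) = ~1/4 = 0
((φ ∧ φ) ↔ (φ ↔ φ)) ∨ ~(φ ∧ φ) = 1/4 ∨ 0 = 1/4
φ ↔ φ = 1/4 ↔ 1/4 = 1
~(φ ↔ φ) = ~1 = 0
(((φ ∧ φ) ↔ (φ ↔ φ)) ∨ ~(φ ∧ φ)) ∨ ~(φ ↔ φ) = 1/4 ∨ 0 = 1/4
No assignment yields a value below 1/4, so this is the minimum.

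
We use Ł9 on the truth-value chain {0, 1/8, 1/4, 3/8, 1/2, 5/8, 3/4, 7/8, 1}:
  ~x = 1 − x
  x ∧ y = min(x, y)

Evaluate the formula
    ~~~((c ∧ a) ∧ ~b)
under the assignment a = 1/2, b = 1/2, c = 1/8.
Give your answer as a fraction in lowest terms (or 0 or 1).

c ∧ a = 1/8 ∧ 1/2 = 1/8
~b = ~1/2 = 1/2
(c ∧ a) ∧ ~b = 1/8 ∧ 1/2 = 1/8
~((c ∧ a) ∧ ~b) = ~1/8 = 7/8
~~((c ∧ a) ∧ ~b) = ~7/8 = 1/8
~~~((c ∧ a) ∧ ~b) = ~1/8 = 7/8

7/8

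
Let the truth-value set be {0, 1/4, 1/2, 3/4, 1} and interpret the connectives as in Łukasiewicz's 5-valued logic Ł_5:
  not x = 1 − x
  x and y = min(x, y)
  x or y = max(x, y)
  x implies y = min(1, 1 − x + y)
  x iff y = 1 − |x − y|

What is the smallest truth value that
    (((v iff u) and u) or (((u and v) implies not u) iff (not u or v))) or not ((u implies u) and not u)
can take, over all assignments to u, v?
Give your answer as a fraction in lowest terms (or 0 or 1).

Take u = 1/2, v = 0:
v iff u = 0 iff 1/2 = 1/2
(v iff u) and u = 1/2 and 1/2 = 1/2
u and v = 1/2 and 0 = 0
not u = not 1/2 = 1/2
(u and v) implies not u = 0 implies 1/2 = 1
not u = not 1/2 = 1/2
not u or v = 1/2 or 0 = 1/2
((u and v) implies not u) iff (not u or v) = 1 iff 1/2 = 1/2
((v iff u) and u) or (((u and v) implies not u) iff (not u or v)) = 1/2 or 1/2 = 1/2
u implies u = 1/2 implies 1/2 = 1
not u = not 1/2 = 1/2
(u implies u) and not u = 1 and 1/2 = 1/2
not ((u implies u) and not u) = not 1/2 = 1/2
(((v iff u) and u) or (((u and v) implies not u) iff (not u or v))) or not ((u implies u) and not u) = 1/2 or 1/2 = 1/2
No assignment yields a value below 1/2, so this is the minimum.

1/2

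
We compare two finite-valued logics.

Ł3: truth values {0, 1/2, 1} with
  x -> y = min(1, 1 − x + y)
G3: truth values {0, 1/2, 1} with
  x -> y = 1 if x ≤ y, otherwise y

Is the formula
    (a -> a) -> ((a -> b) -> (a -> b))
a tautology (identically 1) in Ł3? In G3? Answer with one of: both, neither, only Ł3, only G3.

In Ł3: every assignment gives 1 — tautology.
In G3: every assignment gives 1 — tautology.

both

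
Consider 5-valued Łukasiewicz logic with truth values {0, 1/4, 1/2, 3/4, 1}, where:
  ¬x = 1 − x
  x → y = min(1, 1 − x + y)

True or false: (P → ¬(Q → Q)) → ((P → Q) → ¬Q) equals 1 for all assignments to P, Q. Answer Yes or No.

Counterexample: take P = 0, Q = 1/4.
Q → Q = 1/4 → 1/4 = 1
¬(Q → Q) = ¬1 = 0
P → ¬(Q → Q) = 0 → 0 = 1
P → Q = 0 → 1/4 = 1
¬Q = ¬1/4 = 3/4
(P → Q) → ¬Q = 1 → 3/4 = 3/4
(P → ¬(Q → Q)) → ((P → Q) → ¬Q) = 1 → 3/4 = 3/4
This gives 3/4 ≠ 1.

No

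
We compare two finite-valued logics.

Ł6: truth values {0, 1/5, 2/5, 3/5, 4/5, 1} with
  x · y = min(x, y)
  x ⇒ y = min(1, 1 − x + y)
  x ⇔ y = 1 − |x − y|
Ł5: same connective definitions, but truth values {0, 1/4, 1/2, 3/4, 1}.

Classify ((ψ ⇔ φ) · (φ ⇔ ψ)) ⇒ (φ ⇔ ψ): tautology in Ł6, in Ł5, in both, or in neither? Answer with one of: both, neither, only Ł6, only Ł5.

both

In Ł6: every assignment gives 1 — tautology.
In Ł5: every assignment gives 1 — tautology.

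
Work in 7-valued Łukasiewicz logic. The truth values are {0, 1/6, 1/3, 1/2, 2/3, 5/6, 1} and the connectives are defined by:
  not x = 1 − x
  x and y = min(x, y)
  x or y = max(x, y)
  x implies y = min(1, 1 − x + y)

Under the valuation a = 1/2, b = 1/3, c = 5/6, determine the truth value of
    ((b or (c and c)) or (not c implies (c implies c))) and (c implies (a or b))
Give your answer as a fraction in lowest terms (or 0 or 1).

2/3

c and c = 5/6 and 5/6 = 5/6
b or (c and c) = 1/3 or 5/6 = 5/6
not c = not 5/6 = 1/6
c implies c = 5/6 implies 5/6 = 1
not c implies (c implies c) = 1/6 implies 1 = 1
(b or (c and c)) or (not c implies (c implies c)) = 5/6 or 1 = 1
a or b = 1/2 or 1/3 = 1/2
c implies (a or b) = 5/6 implies 1/2 = 2/3
((b or (c and c)) or (not c implies (c implies c))) and (c implies (a or b)) = 1 and 2/3 = 2/3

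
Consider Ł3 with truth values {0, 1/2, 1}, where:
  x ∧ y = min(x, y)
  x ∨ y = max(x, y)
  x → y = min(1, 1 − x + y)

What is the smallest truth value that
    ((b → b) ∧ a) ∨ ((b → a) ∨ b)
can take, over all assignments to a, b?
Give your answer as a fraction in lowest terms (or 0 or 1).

1/2

Take a = 0, b = 1/2:
b → b = 1/2 → 1/2 = 1
(b → b) ∧ a = 1 ∧ 0 = 0
b → a = 1/2 → 0 = 1/2
(b → a) ∨ b = 1/2 ∨ 1/2 = 1/2
((b → b) ∧ a) ∨ ((b → a) ∨ b) = 0 ∨ 1/2 = 1/2
No assignment yields a value below 1/2, so this is the minimum.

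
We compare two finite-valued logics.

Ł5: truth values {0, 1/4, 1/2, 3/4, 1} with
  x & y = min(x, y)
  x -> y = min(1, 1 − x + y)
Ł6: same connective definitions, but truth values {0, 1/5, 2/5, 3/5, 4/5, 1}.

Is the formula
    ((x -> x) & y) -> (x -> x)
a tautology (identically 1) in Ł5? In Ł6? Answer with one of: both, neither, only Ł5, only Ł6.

both

In Ł5: every assignment gives 1 — tautology.
In Ł6: every assignment gives 1 — tautology.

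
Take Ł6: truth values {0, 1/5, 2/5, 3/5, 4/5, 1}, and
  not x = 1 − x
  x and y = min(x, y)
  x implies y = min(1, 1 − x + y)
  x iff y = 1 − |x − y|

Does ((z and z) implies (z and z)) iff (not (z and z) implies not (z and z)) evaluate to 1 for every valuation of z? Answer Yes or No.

z = 0 ↦ 1
z = 1/5 ↦ 1
z = 2/5 ↦ 1
z = 3/5 ↦ 1
z = 4/5 ↦ 1
z = 1 ↦ 1
Every assignment gives a value ≥ 1.

Yes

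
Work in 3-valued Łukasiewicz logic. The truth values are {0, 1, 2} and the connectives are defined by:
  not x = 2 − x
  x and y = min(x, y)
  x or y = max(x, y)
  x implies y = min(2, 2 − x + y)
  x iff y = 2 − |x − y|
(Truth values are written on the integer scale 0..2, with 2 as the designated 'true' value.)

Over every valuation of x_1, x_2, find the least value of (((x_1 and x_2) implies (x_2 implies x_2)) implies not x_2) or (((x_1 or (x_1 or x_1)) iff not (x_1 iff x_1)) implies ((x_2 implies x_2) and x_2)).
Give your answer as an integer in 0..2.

Take x_1 = 0, x_2 = 1:
x_1 and x_2 = 0 and 1 = 0
x_2 implies x_2 = 1 implies 1 = 2
(x_1 and x_2) implies (x_2 implies x_2) = 0 implies 2 = 2
not x_2 = not 1 = 1
((x_1 and x_2) implies (x_2 implies x_2)) implies not x_2 = 2 implies 1 = 1
x_1 or x_1 = 0 or 0 = 0
x_1 or (x_1 or x_1) = 0 or 0 = 0
x_1 iff x_1 = 0 iff 0 = 2
not (x_1 iff x_1) = not 2 = 0
(x_1 or (x_1 or x_1)) iff not (x_1 iff x_1) = 0 iff 0 = 2
x_2 implies x_2 = 1 implies 1 = 2
(x_2 implies x_2) and x_2 = 2 and 1 = 1
((x_1 or (x_1 or x_1)) iff not (x_1 iff x_1)) implies ((x_2 implies x_2) and x_2) = 2 implies 1 = 1
(((x_1 and x_2) implies (x_2 implies x_2)) implies not x_2) or (((x_1 or (x_1 or x_1)) iff not (x_1 iff x_1)) implies ((x_2 implies x_2) and x_2)) = 1 or 1 = 1
No assignment yields a value below 1, so this is the minimum.

1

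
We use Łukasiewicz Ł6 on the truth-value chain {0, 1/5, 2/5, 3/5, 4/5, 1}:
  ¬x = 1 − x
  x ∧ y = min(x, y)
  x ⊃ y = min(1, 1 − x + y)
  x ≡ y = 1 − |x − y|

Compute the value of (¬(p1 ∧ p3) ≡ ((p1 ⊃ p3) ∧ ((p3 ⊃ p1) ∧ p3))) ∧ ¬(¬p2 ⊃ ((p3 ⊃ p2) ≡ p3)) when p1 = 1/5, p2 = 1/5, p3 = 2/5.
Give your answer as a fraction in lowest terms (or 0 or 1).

1/5

p1 ∧ p3 = 1/5 ∧ 2/5 = 1/5
¬(p1 ∧ p3) = ¬1/5 = 4/5
p1 ⊃ p3 = 1/5 ⊃ 2/5 = 1
p3 ⊃ p1 = 2/5 ⊃ 1/5 = 4/5
(p3 ⊃ p1) ∧ p3 = 4/5 ∧ 2/5 = 2/5
(p1 ⊃ p3) ∧ ((p3 ⊃ p1) ∧ p3) = 1 ∧ 2/5 = 2/5
¬(p1 ∧ p3) ≡ ((p1 ⊃ p3) ∧ ((p3 ⊃ p1) ∧ p3)) = 4/5 ≡ 2/5 = 3/5
¬p2 = ¬1/5 = 4/5
p3 ⊃ p2 = 2/5 ⊃ 1/5 = 4/5
(p3 ⊃ p2) ≡ p3 = 4/5 ≡ 2/5 = 3/5
¬p2 ⊃ ((p3 ⊃ p2) ≡ p3) = 4/5 ⊃ 3/5 = 4/5
¬(¬p2 ⊃ ((p3 ⊃ p2) ≡ p3)) = ¬4/5 = 1/5
(¬(p1 ∧ p3) ≡ ((p1 ⊃ p3) ∧ ((p3 ⊃ p1) ∧ p3))) ∧ ¬(¬p2 ⊃ ((p3 ⊃ p2) ≡ p3)) = 3/5 ∧ 1/5 = 1/5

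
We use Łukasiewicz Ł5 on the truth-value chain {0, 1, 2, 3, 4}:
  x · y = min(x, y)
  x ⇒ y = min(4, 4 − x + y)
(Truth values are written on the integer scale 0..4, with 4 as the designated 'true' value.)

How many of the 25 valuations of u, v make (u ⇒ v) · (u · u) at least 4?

1

value 4: 1 assignment (counts)
value 3: 4 assignments
value 2: 7 assignments
value 1: 7 assignments
value 0: 6 assignments
So 1 of the 25 assignments meets the threshold.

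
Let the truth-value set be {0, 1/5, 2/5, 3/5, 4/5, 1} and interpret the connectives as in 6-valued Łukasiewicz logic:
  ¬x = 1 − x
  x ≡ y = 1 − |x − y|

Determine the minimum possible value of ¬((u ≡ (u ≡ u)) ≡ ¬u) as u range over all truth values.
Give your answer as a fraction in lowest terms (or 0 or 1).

Take u = 2/5:
u ≡ u = 2/5 ≡ 2/5 = 1
u ≡ (u ≡ u) = 2/5 ≡ 1 = 2/5
¬u = ¬2/5 = 3/5
(u ≡ (u ≡ u)) ≡ ¬u = 2/5 ≡ 3/5 = 4/5
¬((u ≡ (u ≡ u)) ≡ ¬u) = ¬4/5 = 1/5
No assignment yields a value below 1/5, so this is the minimum.

1/5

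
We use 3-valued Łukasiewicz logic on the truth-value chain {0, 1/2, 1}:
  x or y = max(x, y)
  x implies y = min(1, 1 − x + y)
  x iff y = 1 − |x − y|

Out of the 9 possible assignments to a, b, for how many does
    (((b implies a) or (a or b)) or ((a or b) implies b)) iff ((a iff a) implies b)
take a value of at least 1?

a = 0, b = 0 ↦ 0  <
a = 0, b = 1/2 ↦ 1/2  <
a = 0, b = 1 ↦ 1  ≥
a = 1/2, b = 0 ↦ 0  <
a = 1/2, b = 1/2 ↦ 1/2  <
a = 1/2, b = 1 ↦ 1  ≥
a = 1, b = 0 ↦ 0  <
a = 1, b = 1/2 ↦ 1/2  <
a = 1, b = 1 ↦ 1  ≥
So 3 of the 9 assignments meet the threshold.

3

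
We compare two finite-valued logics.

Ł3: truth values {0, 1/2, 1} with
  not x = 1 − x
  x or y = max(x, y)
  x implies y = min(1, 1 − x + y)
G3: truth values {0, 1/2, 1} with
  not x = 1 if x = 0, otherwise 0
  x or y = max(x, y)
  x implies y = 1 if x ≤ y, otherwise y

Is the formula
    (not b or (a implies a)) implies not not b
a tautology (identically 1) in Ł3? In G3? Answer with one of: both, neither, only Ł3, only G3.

neither

In Ł3: at a = 0, b = 0 the value is 0 — not a tautology.
In G3: at a = 0, b = 0 the value is 0 — not a tautology.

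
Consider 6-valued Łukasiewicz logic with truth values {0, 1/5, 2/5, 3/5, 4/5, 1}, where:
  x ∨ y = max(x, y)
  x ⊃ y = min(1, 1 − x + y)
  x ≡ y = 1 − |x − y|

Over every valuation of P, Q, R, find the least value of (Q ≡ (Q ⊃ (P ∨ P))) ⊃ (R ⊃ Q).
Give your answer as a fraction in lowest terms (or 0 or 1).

Take P = 0, Q = 2/5, R = 1:
P ∨ P = 0 ∨ 0 = 0
Q ⊃ (P ∨ P) = 2/5 ⊃ 0 = 3/5
Q ≡ (Q ⊃ (P ∨ P)) = 2/5 ≡ 3/5 = 4/5
R ⊃ Q = 1 ⊃ 2/5 = 2/5
(Q ≡ (Q ⊃ (P ∨ P))) ⊃ (R ⊃ Q) = 4/5 ⊃ 2/5 = 3/5
No assignment yields a value below 3/5, so this is the minimum.

3/5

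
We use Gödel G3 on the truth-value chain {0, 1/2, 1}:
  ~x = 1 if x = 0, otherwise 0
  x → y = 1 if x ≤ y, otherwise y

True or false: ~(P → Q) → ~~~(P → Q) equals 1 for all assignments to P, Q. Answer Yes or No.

Yes

P = 0, Q = 0 ↦ 1
P = 0, Q = 1/2 ↦ 1
P = 0, Q = 1 ↦ 1
P = 1/2, Q = 0 ↦ 1
P = 1/2, Q = 1/2 ↦ 1
P = 1/2, Q = 1 ↦ 1
P = 1, Q = 0 ↦ 1
P = 1, Q = 1/2 ↦ 1
P = 1, Q = 1 ↦ 1
Every assignment gives a value ≥ 1.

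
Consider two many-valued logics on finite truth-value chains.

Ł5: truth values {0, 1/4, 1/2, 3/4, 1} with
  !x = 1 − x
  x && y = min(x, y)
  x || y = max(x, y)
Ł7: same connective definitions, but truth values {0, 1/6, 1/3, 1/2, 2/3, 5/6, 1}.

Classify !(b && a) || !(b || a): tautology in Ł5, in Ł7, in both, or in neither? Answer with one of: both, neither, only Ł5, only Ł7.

neither

In Ł5: at a = 1/4, b = 1/4 the value is 3/4 — not a tautology.
In Ł7: at a = 1/6, b = 1/6 the value is 5/6 — not a tautology.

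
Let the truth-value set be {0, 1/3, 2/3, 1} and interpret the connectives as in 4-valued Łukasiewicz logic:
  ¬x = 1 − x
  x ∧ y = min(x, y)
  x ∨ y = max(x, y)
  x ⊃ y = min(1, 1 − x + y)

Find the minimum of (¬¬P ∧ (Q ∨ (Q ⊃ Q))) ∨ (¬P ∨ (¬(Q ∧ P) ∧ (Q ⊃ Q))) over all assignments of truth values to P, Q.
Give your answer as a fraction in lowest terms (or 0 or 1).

2/3

Take P = 1/3, Q = 1/3:
¬P = ¬1/3 = 2/3
¬¬P = ¬2/3 = 1/3
Q ⊃ Q = 1/3 ⊃ 1/3 = 1
Q ∨ (Q ⊃ Q) = 1/3 ∨ 1 = 1
¬¬P ∧ (Q ∨ (Q ⊃ Q)) = 1/3 ∧ 1 = 1/3
¬P = ¬1/3 = 2/3
Q ∧ P = 1/3 ∧ 1/3 = 1/3
¬(Q ∧ P) = ¬1/3 = 2/3
Q ⊃ Q = 1/3 ⊃ 1/3 = 1
¬(Q ∧ P) ∧ (Q ⊃ Q) = 2/3 ∧ 1 = 2/3
¬P ∨ (¬(Q ∧ P) ∧ (Q ⊃ Q)) = 2/3 ∨ 2/3 = 2/3
(¬¬P ∧ (Q ∨ (Q ⊃ Q))) ∨ (¬P ∨ (¬(Q ∧ P) ∧ (Q ⊃ Q))) = 1/3 ∨ 2/3 = 2/3
No assignment yields a value below 2/3, so this is the minimum.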